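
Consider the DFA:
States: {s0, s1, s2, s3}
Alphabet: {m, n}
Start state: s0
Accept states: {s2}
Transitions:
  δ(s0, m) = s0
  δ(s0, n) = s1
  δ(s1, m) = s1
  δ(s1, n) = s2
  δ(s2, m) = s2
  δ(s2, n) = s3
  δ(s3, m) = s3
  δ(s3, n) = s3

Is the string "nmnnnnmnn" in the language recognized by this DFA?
Processing string "nmnnnnmnn":
  s0 --n--> s1
  s1 --m--> s1
  s1 --n--> s2
  s2 --n--> s3
  s3 --n--> s3
  s3 --n--> s3
  s3 --m--> s3
  s3 --n--> s3
  s3 --n--> s3
Final state: s3
Accept states: {s2}
No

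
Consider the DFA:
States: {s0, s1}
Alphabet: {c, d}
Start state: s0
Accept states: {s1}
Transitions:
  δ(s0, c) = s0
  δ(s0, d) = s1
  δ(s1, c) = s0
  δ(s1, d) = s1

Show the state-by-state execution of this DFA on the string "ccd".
read 'c': s0 → s0
  read 'c': s0 → s0
  read 'd': s0 → s1
s0 -> s0 -> s0 -> s1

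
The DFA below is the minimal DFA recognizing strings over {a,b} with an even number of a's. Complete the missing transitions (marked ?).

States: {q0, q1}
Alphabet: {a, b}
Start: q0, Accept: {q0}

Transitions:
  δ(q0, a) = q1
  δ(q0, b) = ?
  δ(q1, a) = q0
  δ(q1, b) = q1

From the language and accept set, identify what each state tracks — q0: even number of a's so far; q1: odd number of a's so far.
Each missing δ(q, a) is the state matching the new tracked value after reading a.
δ(q0, b) = q0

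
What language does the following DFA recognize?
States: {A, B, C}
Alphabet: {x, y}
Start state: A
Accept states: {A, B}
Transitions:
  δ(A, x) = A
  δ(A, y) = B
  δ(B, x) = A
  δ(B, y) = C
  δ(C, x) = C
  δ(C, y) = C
Testing a few strings:
  'xy' → accept
  'yxx' → accept
  'yyx' → reject
  'xyy' → reject
State roles: A=last symbol not y (ok); B=last symbol y (ok); C=saw yy (dead)
All strings over {x,y} with no two consecutive y's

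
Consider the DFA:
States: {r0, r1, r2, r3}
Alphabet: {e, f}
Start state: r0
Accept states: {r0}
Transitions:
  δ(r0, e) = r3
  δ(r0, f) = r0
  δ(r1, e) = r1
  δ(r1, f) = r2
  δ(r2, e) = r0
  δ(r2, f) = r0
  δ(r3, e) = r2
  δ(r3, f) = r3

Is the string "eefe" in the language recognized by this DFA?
Processing string "eefe":
  r0 --e--> r3
  r3 --e--> r2
  r2 --f--> r0
  r0 --e--> r3
Final state: r3
Accept states: {r0}
No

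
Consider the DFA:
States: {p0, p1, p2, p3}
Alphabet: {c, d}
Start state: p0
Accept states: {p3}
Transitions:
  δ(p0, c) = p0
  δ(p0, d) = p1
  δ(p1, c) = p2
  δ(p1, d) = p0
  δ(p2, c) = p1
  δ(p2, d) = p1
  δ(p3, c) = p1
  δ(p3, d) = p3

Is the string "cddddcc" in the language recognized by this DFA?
Processing string "cddddcc":
  p0 --c--> p0
  p0 --d--> p1
  p1 --d--> p0
  p0 --d--> p1
  p1 --d--> p0
  p0 --c--> p0
  p0 --c--> p0
Final state: p0
Accept states: {p3}
No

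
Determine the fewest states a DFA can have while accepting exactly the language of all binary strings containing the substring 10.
By Myhill–Nerode, count the distinguishable equivalence classes: 3 classes — one per longest suffix of the input that is a prefix of '10' (lengths 0 through 1), plus an absorbing 'already seen 10' class.
3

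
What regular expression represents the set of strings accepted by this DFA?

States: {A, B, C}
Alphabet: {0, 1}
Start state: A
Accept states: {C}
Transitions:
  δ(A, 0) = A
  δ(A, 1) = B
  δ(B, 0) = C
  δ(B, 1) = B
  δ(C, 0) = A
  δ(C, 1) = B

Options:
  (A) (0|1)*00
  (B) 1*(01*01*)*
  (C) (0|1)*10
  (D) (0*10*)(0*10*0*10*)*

Check each option against the DFA on short strings; one disagreement eliminates an option:
  (A) (0|1)*00: on '00' the DFA goes A → A → A and rejects (A ∉ Accept), but the regex matches it → eliminate
  (B) 1*(01*01*)*: on ε the DFA stays in A and rejects (A ∉ Accept), but the regex matches it → eliminate
  (C) (0|1)*10: agrees with the DFA on every string of length ≤ 6
  (D) (0*10*)(0*10*0*10*)*: on '1' the DFA goes A → B and rejects (B ∉ Accept), but the regex matches it → eliminate
Only (C) is consistent with the DFA.
(C) (0|1)*10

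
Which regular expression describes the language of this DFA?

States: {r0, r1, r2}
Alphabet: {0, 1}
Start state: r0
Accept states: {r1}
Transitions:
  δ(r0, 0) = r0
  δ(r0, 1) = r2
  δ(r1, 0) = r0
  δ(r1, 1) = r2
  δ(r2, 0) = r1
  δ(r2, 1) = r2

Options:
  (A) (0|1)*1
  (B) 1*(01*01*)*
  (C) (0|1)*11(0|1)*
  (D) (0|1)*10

Check each option against the DFA on short strings; one disagreement eliminates an option:
  (A) (0|1)*1: on '1' the DFA goes r0 → r2 and rejects (r2 ∉ Accept), but the regex matches it → eliminate
  (B) 1*(01*01*)*: on ε the DFA stays in r0 and rejects (r0 ∉ Accept), but the regex matches it → eliminate
  (C) (0|1)*11(0|1)*: on '10' the DFA goes r0 → r2 → r1 and accepts (r1 ∈ Accept), but the regex does not match it → eliminate
  (D) (0|1)*10: agrees with the DFA on every string of length ≤ 6
Only (D) is consistent with the DFA.
(D) (0|1)*10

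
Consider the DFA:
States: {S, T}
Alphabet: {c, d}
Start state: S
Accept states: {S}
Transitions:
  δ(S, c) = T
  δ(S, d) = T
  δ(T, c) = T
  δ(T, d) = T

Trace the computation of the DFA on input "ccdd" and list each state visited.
read 'c': S → T
  read 'c': T → T
  read 'd': T → T
  read 'd': T → T
S -> T -> T -> T -> T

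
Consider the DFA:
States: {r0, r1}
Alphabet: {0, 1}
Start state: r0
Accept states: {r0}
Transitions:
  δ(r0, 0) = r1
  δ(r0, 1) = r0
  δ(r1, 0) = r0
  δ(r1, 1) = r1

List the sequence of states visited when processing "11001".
read '1': r0 → r0
  read '1': r0 → r0
  read '0': r0 → r1
  read '0': r1 → r0
  read '1': r0 → r0
r0 -> r0 -> r0 -> r1 -> r0 -> r0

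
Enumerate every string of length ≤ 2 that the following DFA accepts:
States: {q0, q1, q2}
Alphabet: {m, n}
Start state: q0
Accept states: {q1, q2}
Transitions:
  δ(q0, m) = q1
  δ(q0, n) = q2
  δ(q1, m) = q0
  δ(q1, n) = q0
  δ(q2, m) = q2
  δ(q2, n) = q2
m, n, nm, nn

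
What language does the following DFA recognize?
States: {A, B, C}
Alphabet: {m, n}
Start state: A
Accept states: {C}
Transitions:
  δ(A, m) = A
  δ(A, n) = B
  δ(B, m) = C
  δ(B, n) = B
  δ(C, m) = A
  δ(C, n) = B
Testing a few strings:
  'n' → reject
  'nnn' → reject
  'mmnn' → reject
  'nmm' → reject
State roles: A=no suffix match; B=one trailing n; C=suffix is nm
All strings over {m,n} ending with nm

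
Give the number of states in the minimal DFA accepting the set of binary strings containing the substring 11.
By Myhill–Nerode, count the distinguishable equivalence classes: 3 classes — one per longest suffix of the input that is a prefix of '11' (lengths 0 through 1), plus an absorbing 'already seen 11' class.
3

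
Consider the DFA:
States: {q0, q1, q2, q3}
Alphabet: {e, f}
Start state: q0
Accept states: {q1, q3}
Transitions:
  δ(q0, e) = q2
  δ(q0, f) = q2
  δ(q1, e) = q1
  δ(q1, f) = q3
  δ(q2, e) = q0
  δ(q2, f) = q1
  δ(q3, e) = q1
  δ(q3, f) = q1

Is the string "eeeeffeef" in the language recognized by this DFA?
Processing string "eeeeffeef":
  q0 --e--> q2
  q2 --e--> q0
  q0 --e--> q2
  q2 --e--> q0
  q0 --f--> q2
  q2 --f--> q1
  q1 --e--> q1
  q1 --e--> q1
  q1 --f--> q3
Final state: q3
Accept states: {q1, q3}
Yes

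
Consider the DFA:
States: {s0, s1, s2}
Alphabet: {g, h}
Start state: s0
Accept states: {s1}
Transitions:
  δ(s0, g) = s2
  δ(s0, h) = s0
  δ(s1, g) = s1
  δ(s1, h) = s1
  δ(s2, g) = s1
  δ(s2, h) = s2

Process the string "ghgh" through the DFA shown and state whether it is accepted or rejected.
Processing string "ghgh":
  s0 --g--> s2
  s2 --h--> s2
  s2 --g--> s1
  s1 --h--> s1
Final state: s1
Accept states: {s1}
Yes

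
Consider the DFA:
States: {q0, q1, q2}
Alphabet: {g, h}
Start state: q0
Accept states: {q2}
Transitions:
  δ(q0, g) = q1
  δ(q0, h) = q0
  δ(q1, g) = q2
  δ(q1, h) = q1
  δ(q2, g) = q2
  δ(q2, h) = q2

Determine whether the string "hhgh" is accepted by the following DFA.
Processing string "hhgh":
  q0 --h--> q0
  q0 --h--> q0
  q0 --g--> q1
  q1 --h--> q1
Final state: q1
Accept states: {q2}
No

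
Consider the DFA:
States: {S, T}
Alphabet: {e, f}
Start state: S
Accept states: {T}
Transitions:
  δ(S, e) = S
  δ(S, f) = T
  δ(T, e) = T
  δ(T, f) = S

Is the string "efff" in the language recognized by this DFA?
Processing string "efff":
  S --e--> S
  S --f--> T
  T --f--> S
  S --f--> T
Final state: T
Accept states: {T}
Yes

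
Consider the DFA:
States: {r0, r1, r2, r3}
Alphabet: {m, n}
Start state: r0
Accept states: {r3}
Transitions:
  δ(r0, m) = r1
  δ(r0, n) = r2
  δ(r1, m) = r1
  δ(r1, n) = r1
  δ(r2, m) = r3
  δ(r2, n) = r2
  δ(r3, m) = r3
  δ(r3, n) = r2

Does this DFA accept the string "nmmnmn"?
Processing string "nmmnmn":
  r0 --n--> r2
  r2 --m--> r3
  r3 --m--> r3
  r3 --n--> r2
  r2 --m--> r3
  r3 --n--> r2
Final state: r2
Accept states: {r3}
No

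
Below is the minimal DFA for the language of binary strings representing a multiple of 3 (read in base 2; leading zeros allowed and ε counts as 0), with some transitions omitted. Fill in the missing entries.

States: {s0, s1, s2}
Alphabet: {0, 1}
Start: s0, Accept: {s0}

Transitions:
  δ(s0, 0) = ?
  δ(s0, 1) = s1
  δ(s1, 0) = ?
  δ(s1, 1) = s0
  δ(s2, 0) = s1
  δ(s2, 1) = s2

From the language and accept set, identify what each state tracks — s0: value ≡ 0 (mod 3); s1: value ≡ 1 (mod 3); s2: value ≡ 2 (mod 3).
Each missing δ(q, a) is the state matching the new tracked value after reading a.
δ(s0, 0) = s0; δ(s1, 0) = s2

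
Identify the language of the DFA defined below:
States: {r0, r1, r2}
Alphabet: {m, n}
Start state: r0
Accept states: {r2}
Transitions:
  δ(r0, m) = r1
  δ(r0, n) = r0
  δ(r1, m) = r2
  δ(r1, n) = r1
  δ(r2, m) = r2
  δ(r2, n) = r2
Testing a few strings:
  'n' → reject
  'nmnm' → accept
  'mn' → reject
  'nn' → reject
State roles: r0=zero m's seen; r1=one m seen; r2=≥ two m's seen
All strings over {m,n} containing at least two m's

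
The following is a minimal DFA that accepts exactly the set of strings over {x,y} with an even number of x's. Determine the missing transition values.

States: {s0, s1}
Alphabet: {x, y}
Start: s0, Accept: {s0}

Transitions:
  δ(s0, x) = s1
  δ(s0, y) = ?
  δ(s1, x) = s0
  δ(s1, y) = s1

From the language and accept set, identify what each state tracks — s0: even number of x's so far; s1: odd number of x's so far.
Each missing δ(q, a) is the state matching the new tracked value after reading a.
δ(s0, y) = s0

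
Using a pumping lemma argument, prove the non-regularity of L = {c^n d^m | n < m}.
Assume L is regular with pumping length p. Idea: pumping up the c-block makes the c-count reach the d-count.
Choose s = c^p d^(p+1) ∈ L. By the pumping lemma, s = xyz with |xy| ≤ p, |y| > 0, so y = c^k with k ≥ 1. Then xy²z = c^(p+k) d^(p+1). Since p+k ≥ p+1, the number of c's is no longer strictly less than the number of d's, so xy²z ∉ L.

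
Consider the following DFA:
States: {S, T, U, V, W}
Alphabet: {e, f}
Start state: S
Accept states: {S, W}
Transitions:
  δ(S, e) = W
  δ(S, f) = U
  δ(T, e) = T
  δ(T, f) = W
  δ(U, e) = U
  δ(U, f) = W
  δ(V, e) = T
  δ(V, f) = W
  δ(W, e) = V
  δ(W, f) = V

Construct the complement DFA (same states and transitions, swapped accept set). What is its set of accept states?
Complement accept states = All states \ Original accept states
= {S, T, U, V, W} \ {S, W}
{T, U, V}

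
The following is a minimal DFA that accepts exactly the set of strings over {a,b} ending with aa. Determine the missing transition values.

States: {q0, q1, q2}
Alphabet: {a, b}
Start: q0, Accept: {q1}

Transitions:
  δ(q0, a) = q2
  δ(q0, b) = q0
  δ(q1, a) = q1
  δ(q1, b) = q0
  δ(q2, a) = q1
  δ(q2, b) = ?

From the language and accept set, identify what each state tracks — q0: last symbol not a; q1: two trailing a's; q2: one trailing a.
Each missing δ(q, a) is the state matching the new tracked value after reading a.
δ(q2, b) = q0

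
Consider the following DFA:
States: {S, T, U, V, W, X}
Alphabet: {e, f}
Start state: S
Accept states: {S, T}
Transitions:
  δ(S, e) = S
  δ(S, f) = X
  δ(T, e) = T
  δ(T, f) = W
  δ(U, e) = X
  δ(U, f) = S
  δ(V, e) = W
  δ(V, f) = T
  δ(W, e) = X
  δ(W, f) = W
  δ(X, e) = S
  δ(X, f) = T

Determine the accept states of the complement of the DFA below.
Complement accept states = All states \ Original accept states
= {S, T, U, V, W, X} \ {S, T}
{U, V, W, X}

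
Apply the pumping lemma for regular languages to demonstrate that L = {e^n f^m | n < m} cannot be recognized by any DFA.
Assume L is regular with pumping length p. Idea: pumping up the e-block makes the e-count reach the f-count.
Choose s = e^p f^(p+1) ∈ L. By the pumping lemma, s = xyz with |xy| ≤ p, |y| > 0, so y = e^k with k ≥ 1. Then xy²z = e^(p+k) f^(p+1). Since p+k ≥ p+1, the number of e's is no longer strictly less than the number of f's, so xy²z ∉ L.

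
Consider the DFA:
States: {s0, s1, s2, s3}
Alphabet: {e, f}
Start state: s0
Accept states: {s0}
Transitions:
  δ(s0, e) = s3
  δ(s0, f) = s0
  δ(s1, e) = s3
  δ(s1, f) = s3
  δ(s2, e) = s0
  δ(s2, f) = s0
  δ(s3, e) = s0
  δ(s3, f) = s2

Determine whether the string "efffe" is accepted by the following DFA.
Processing string "efffe":
  s0 --e--> s3
  s3 --f--> s2
  s2 --f--> s0
  s0 --f--> s0
  s0 --e--> s3
Final state: s3
Accept states: {s0}
No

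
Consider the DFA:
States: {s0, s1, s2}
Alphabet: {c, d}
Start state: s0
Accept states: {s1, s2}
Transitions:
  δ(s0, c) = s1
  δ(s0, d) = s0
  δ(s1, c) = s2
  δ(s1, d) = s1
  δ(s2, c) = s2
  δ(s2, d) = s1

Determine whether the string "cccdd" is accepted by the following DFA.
Processing string "cccdd":
  s0 --c--> s1
  s1 --c--> s2
  s2 --c--> s2
  s2 --d--> s1
  s1 --d--> s1
Final state: s1
Accept states: {s1, s2}
Yes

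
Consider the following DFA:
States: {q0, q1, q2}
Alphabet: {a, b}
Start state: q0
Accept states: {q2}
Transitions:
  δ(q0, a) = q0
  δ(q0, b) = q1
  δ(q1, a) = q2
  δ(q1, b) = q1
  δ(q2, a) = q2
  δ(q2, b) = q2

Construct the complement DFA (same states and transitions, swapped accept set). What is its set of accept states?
Complement accept states = All states \ Original accept states
= {q0, q1, q2} \ {q2}
{q0, q1}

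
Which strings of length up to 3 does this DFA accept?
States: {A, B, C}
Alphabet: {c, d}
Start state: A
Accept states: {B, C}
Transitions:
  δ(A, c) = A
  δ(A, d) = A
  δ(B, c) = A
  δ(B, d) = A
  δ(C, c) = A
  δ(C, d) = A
None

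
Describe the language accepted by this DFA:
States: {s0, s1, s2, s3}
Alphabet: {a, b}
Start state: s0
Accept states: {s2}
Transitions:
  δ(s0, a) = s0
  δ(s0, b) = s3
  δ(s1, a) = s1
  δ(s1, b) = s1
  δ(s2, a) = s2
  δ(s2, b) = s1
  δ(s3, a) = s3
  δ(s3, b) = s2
Testing a few strings:
  'a' → reject
  'b' → reject
  'abaa' → reject
  'bbb' → reject
State roles: s0=zero b's; s1=≥ three b's (dead); s2=two b's; s3=one b
All strings over {a,b} containing exactly two b's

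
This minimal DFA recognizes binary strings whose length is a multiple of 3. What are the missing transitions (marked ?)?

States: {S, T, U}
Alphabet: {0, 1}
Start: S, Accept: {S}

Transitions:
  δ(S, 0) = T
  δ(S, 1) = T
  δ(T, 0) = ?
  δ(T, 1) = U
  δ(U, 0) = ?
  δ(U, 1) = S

From the language and accept set, identify what each state tracks — S: length ≡ 0 (mod 3); T: length ≡ 1 (mod 3); U: length ≡ 2 (mod 3).
Each missing δ(q, a) is the state matching the new tracked value after reading a.
δ(T, 0) = U; δ(U, 0) = S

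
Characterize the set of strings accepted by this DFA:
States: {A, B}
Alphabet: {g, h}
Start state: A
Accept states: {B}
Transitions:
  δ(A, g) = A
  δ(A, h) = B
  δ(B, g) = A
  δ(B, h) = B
Testing a few strings:
  'gh' → accept
  'gg' → reject
  'h' → accept
  'hh' → accept
State roles: A=last symbol not h; B=last symbol is h
All strings over {g,h} ending with h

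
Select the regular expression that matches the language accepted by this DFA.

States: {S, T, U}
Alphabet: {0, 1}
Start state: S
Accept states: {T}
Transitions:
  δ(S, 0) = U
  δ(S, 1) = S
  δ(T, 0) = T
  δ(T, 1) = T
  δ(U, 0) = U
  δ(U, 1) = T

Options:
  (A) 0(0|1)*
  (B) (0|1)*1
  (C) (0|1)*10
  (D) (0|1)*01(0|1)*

Check each option against the DFA on short strings; one disagreement eliminates an option:
  (A) 0(0|1)*: on '0' the DFA goes S → U and rejects (U ∉ Accept), but the regex matches it → eliminate
  (B) (0|1)*1: on '1' the DFA goes S → S and rejects (S ∉ Accept), but the regex matches it → eliminate
  (C) (0|1)*10: on '01' the DFA goes S → U → T and accepts (T ∈ Accept), but the regex does not match it → eliminate
  (D) (0|1)*01(0|1)*: agrees with the DFA on every string of length ≤ 6
Only (D) is consistent with the DFA.
(D) (0|1)*01(0|1)*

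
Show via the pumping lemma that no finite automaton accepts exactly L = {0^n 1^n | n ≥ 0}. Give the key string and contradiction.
Assume L is regular with pumping length p. Idea: pumping the 0-block changes the count balance.
Choose s = 0^p 1^p (length 2p ≥ p). By the pumping lemma, s = xyz with |xy| ≤ p, |y| > 0. So y = 0^k for some k > 0 (since xy is entirely within the 0's). Pumping gives xy²z = 0^(p+k) 1^p, which is not in L since p+k ≠ p.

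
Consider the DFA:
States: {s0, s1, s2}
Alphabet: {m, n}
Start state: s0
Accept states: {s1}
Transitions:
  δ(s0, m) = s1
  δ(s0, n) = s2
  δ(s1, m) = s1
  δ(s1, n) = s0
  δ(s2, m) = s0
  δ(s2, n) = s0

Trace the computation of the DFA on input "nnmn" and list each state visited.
read 'n': s0 → s2
  read 'n': s2 → s0
  read 'm': s0 → s1
  read 'n': s1 → s0
s0 -> s2 -> s0 -> s1 -> s0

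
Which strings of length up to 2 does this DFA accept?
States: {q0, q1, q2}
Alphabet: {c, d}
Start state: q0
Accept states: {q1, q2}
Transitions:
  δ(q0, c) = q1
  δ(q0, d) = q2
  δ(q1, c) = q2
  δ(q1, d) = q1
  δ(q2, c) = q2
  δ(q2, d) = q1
c, d, cc, cd, dc, dd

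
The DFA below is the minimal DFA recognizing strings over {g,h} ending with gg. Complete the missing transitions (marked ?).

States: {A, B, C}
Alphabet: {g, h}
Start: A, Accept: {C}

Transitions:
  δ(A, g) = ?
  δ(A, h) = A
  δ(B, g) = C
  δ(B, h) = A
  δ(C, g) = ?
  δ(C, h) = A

From the language and accept set, identify what each state tracks — A: last symbol not g; B: one trailing g; C: two trailing g's.
Each missing δ(q, a) is the state matching the new tracked value after reading a.
δ(A, g) = B; δ(C, g) = C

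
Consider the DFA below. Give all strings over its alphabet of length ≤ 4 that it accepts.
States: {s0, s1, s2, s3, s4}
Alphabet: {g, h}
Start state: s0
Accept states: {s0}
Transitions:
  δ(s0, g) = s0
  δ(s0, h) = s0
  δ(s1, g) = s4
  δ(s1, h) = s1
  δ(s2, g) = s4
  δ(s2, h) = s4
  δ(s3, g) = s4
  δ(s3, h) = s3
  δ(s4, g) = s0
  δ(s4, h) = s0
ε, g, h, gg, gh, hg, hh, ggg, ggh, ghg, ghh, hgg, hgh, hhg, hhh, gggg, gggh, gghg, gghh, ghgg, ghgh, ghhg, ghhh, hggg, hggh, hghg, hghh, hhgg, hhgh, hhhg, hhhh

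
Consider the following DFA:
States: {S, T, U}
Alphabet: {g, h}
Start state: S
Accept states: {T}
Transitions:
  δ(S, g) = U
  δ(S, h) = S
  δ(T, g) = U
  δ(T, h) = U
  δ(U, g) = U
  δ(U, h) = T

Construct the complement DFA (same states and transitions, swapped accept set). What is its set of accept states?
Complement accept states = All states \ Original accept states
= {S, T, U} \ {T}
{S, U}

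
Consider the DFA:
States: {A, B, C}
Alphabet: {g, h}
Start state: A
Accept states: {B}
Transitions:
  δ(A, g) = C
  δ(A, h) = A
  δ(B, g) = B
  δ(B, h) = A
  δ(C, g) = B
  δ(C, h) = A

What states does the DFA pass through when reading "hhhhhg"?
read 'h': A → A
  read 'h': A → A
  read 'h': A → A
  read 'h': A → A
  read 'h': A → A
  read 'g': A → C
A -> A -> A -> A -> A -> A -> C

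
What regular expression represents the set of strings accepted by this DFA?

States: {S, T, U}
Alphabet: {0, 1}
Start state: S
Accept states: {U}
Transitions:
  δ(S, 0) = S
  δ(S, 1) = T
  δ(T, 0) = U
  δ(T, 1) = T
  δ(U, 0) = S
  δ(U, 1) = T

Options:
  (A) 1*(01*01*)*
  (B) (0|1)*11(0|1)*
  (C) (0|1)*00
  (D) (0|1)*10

Check each option against the DFA on short strings; one disagreement eliminates an option:
  (A) 1*(01*01*)*: on ε the DFA stays in S and rejects (S ∉ Accept), but the regex matches it → eliminate
  (B) (0|1)*11(0|1)*: on '10' the DFA goes S → T → U and accepts (U ∈ Accept), but the regex does not match it → eliminate
  (C) (0|1)*00: on '00' the DFA goes S → S → S and rejects (S ∉ Accept), but the regex matches it → eliminate
  (D) (0|1)*10: agrees with the DFA on every string of length ≤ 6
Only (D) is consistent with the DFA.
(D) (0|1)*10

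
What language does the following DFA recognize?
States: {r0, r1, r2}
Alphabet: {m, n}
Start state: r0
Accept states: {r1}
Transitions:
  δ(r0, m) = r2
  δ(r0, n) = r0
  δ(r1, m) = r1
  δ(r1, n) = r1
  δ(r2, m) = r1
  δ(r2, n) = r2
Testing a few strings:
  'mmn' → accept
  'nmnm' → accept
  'mnmn' → accept
  'nm' → reject
State roles: r0=zero m's seen; r1=≥ two m's seen; r2=one m seen
All strings over {m,n} containing at least two m's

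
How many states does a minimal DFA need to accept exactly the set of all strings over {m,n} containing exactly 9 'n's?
By Myhill–Nerode, count the distinguishable equivalence classes: 11 classes — having seen 0, 1, …, 9, or >9 copies of 'n'; the count-9 class is the only accepting one and >9 is dead.
11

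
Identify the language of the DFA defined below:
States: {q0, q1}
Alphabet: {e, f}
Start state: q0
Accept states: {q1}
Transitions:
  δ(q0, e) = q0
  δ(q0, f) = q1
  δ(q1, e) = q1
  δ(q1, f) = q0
Testing a few strings:
  'ef' → accept
  'f' → accept
  'e' → reject
  'fee' → accept
State roles: q0=even number of f's so far; q1=odd number of f's so far
All strings over {e,f} with an odd number of f's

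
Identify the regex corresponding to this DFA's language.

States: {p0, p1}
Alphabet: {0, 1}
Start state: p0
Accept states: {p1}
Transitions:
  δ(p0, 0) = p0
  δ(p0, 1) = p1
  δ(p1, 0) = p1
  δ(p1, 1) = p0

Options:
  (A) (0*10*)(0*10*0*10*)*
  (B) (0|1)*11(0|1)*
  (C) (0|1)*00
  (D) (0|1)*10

Check each option against the DFA on short strings; one disagreement eliminates an option:
  (A) (0*10*)(0*10*0*10*)*: agrees with the DFA on every string of length ≤ 6
  (B) (0|1)*11(0|1)*: on '1' the DFA goes p0 → p1 and accepts (p1 ∈ Accept), but the regex does not match it → eliminate
  (C) (0|1)*00: on '1' the DFA goes p0 → p1 and accepts (p1 ∈ Accept), but the regex does not match it → eliminate
  (D) (0|1)*10: on '1' the DFA goes p0 → p1 and accepts (p1 ∈ Accept), but the regex does not match it → eliminate
Only (A) is consistent with the DFA.
(A) (0*10*)(0*10*0*10*)*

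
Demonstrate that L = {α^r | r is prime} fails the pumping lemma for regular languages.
Assume L is regular with pumping length p. Idea: pumping by a suitable count produces a composite length.
Let q be a prime with q ≥ p and choose s = α^q ∈ L. By the pumping lemma, s = xyz with |xy| ≤ p, |y| = k ≥ 1. Take i = q+1: |xy^(q+1)z| = q + q·k = q(1+k). Since q ≥ 2 and 1+k ≥ 2, q(1+k) is composite, so xy^(q+1)z ∉ L.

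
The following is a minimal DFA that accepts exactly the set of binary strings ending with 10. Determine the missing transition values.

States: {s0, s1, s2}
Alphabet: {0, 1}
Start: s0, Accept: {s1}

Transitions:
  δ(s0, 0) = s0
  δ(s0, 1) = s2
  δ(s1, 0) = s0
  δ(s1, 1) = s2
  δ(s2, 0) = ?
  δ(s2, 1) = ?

From the language and accept set, identify what each state tracks — s0: no suffix match; s1: suffix is 10; s2: one trailing 1.
Each missing δ(q, a) is the state matching the new tracked value after reading a.
δ(s2, 0) = s1; δ(s2, 1) = s2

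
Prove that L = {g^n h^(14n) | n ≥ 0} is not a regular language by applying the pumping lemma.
Assume L is regular with pumping length p. Idea: pumping the g-block breaks the 1:14 ratio.
Choose s = g^p h^(14p) (length 15p ≥ p). By the pumping lemma, s = xyz with |xy| ≤ p, |y| > 0, so y = g^k with k ≥ 1. Then xy²z = g^(p+k) h^(14p). For this to be in L we would need 14p = 14(p+k), i.e. 14k = 0, contradicting k ≥ 1. So xy²z ∉ L.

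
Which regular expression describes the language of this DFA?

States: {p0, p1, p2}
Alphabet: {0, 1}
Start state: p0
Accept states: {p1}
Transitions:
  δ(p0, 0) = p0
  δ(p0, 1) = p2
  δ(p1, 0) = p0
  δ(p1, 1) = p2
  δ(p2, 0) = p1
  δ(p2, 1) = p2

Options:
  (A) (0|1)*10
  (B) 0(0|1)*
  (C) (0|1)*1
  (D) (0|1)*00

Check each option against the DFA on short strings; one disagreement eliminates an option:
  (A) (0|1)*10: agrees with the DFA on every string of length ≤ 6
  (B) 0(0|1)*: on '0' the DFA goes p0 → p0 and rejects (p0 ∉ Accept), but the regex matches it → eliminate
  (C) (0|1)*1: on '1' the DFA goes p0 → p2 and rejects (p2 ∉ Accept), but the regex matches it → eliminate
  (D) (0|1)*00: on '00' the DFA goes p0 → p0 → p0 and rejects (p0 ∉ Accept), but the regex matches it → eliminate
Only (A) is consistent with the DFA.
(A) (0|1)*10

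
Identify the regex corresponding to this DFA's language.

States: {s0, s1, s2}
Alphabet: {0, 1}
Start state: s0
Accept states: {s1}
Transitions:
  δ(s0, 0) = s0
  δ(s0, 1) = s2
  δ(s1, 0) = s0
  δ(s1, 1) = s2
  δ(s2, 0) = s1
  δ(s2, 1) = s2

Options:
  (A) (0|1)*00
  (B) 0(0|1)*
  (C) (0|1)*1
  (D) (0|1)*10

Check each option against the DFA on short strings; one disagreement eliminates an option:
  (A) (0|1)*00: on '00' the DFA goes s0 → s0 → s0 and rejects (s0 ∉ Accept), but the regex matches it → eliminate
  (B) 0(0|1)*: on '0' the DFA goes s0 → s0 and rejects (s0 ∉ Accept), but the regex matches it → eliminate
  (C) (0|1)*1: on '1' the DFA goes s0 → s2 and rejects (s2 ∉ Accept), but the regex matches it → eliminate
  (D) (0|1)*10: agrees with the DFA on every string of length ≤ 6
Only (D) is consistent with the DFA.
(D) (0|1)*10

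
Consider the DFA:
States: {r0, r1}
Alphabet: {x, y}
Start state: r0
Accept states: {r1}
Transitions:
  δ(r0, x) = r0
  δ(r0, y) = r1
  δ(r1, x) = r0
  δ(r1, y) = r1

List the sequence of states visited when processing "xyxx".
read 'x': r0 → r0
  read 'y': r0 → r1
  read 'x': r1 → r0
  read 'x': r0 → r0
r0 -> r0 -> r1 -> r0 -> r0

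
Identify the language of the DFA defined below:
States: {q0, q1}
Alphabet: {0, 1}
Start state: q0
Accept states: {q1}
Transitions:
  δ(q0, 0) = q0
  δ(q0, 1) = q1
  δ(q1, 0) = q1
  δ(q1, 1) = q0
Testing a few strings:
  '01' → accept
  '001' → accept
  '011' → reject
  '11' → reject
State roles: q0=even number of 1's so far; q1=odd number of 1's so far
All binary strings with an odd number of 1's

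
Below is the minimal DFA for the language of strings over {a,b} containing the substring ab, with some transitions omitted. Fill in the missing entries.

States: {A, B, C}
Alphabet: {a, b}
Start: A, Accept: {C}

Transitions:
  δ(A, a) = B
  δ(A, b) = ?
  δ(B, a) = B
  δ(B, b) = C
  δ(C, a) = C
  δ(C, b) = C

From the language and accept set, identify what each state tracks — A: no a seen yet; B: seen a a, waiting for b; C: substring ab seen.
Each missing δ(q, a) is the state matching the new tracked value after reading a.
δ(A, b) = A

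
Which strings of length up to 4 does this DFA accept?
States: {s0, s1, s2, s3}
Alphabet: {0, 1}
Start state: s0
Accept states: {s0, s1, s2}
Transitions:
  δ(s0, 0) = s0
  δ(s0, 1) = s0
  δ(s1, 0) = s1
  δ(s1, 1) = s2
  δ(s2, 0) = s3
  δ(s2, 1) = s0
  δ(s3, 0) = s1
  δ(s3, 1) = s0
ε, 0, 1, 00, 01, 10, 11, 000, 001, 010, 011, 100, 101, 110, 111, 0000, 0001, 0010, 0011, 0100, 0101, 0110, 0111, 1000, 1001, 1010, 1011, 1100, 1101, 1110, 1111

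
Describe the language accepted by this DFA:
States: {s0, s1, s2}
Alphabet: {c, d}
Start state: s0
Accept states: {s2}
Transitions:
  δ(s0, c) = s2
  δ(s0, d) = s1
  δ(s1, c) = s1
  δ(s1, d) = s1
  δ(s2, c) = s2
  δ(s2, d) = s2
Testing a few strings:
  'cc' → accept
  'd' → reject
  'dcd' → reject
  'ddc' → reject
State roles: s0=no input read; s1=started with d (dead); s2=started with c
All strings over {c,d} starting with c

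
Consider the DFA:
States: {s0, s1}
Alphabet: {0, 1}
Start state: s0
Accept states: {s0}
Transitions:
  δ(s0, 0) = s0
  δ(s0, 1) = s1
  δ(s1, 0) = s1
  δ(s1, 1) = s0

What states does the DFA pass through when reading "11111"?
read '1': s0 → s1
  read '1': s1 → s0
  read '1': s0 → s1
  read '1': s1 → s0
  read '1': s0 → s1
s0 -> s1 -> s0 -> s1 -> s0 -> s1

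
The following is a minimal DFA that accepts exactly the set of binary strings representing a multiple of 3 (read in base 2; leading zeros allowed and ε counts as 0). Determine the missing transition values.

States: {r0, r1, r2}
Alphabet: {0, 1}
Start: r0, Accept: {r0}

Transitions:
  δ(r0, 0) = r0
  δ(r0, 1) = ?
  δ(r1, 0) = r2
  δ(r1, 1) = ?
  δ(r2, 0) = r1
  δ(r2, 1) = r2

From the language and accept set, identify what each state tracks — r0: value ≡ 0 (mod 3); r1: value ≡ 1 (mod 3); r2: value ≡ 2 (mod 3).
Each missing δ(q, a) is the state matching the new tracked value after reading a.
δ(r0, 1) = r1; δ(r1, 1) = r0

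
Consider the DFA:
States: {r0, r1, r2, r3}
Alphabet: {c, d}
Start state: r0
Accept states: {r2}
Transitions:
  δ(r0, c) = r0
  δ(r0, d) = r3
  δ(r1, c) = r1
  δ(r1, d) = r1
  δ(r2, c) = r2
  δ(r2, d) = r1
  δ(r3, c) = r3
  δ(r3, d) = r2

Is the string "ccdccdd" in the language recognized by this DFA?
Processing string "ccdccdd":
  r0 --c--> r0
  r0 --c--> r0
  r0 --d--> r3
  r3 --c--> r3
  r3 --c--> r3
  r3 --d--> r2
  r2 --d--> r1
Final state: r1
Accept states: {r2}
No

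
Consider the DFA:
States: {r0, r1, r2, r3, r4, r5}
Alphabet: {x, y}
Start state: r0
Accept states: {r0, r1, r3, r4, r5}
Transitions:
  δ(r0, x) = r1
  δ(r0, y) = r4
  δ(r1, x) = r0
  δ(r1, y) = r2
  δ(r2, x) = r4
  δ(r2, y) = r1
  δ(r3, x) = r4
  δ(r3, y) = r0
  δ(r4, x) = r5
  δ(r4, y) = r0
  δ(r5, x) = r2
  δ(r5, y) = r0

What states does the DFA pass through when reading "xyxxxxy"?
read 'x': r0 → r1
  read 'y': r1 → r2
  read 'x': r2 → r4
  read 'x': r4 → r5
  read 'x': r5 → r2
  read 'x': r2 → r4
  read 'y': r4 → r0
r0 -> r1 -> r2 -> r4 -> r5 -> r2 -> r4 -> r0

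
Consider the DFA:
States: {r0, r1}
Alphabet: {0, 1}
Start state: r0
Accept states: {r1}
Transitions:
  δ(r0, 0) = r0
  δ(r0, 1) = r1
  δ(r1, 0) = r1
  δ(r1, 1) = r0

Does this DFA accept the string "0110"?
Processing string "0110":
  r0 --0--> r0
  r0 --1--> r1
  r1 --1--> r0
  r0 --0--> r0
Final state: r0
Accept states: {r1}
No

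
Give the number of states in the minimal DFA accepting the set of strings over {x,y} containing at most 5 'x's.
By Myhill–Nerode, count the distinguishable equivalence classes: 7 classes — having seen 0, 1, …, 5, or >5 copies of 'x'; counts 0 through 5 are accepting and >5 is dead.
7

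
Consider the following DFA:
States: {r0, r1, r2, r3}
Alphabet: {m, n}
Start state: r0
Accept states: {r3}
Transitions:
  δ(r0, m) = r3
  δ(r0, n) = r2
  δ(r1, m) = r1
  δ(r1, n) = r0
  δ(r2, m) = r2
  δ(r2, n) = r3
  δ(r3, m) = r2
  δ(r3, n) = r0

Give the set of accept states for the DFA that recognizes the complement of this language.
Complement accept states = All states \ Original accept states
= {r0, r1, r2, r3} \ {r3}
{r0, r1, r2}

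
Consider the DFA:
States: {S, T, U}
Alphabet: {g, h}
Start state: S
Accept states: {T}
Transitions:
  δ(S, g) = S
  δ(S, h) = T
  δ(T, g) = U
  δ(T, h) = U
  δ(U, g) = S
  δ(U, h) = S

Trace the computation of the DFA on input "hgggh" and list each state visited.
read 'h': S → T
  read 'g': T → U
  read 'g': U → S
  read 'g': S → S
  read 'h': S → T
S -> T -> U -> S -> S -> T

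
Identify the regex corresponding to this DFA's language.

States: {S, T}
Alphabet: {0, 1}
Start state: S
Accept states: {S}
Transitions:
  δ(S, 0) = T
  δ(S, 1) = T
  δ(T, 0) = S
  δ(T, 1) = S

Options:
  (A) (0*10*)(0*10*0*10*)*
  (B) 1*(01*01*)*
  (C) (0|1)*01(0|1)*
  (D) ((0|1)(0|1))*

Check each option against the DFA on short strings; one disagreement eliminates an option:
  (A) (0*10*)(0*10*0*10*)*: on ε the DFA stays in S and accepts (S ∈ Accept), but the regex does not match it → eliminate
  (B) 1*(01*01*)*: on '1' the DFA goes S → T and rejects (T ∉ Accept), but the regex matches it → eliminate
  (C) (0|1)*01(0|1)*: on ε the DFA stays in S and accepts (S ∈ Accept), but the regex does not match it → eliminate
  (D) ((0|1)(0|1))*: agrees with the DFA on every string of length ≤ 6
Only (D) is consistent with the DFA.
(D) ((0|1)(0|1))*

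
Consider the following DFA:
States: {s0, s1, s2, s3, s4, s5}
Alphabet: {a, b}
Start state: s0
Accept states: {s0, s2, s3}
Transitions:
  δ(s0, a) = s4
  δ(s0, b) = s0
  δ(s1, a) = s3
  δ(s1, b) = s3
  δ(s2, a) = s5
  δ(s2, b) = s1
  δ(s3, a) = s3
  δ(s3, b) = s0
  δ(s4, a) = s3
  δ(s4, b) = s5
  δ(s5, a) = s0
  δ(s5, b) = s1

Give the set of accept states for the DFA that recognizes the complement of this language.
Complement accept states = All states \ Original accept states
= {s0, s1, s2, s3, s4, s5} \ {s0, s2, s3}
{s1, s4, s5}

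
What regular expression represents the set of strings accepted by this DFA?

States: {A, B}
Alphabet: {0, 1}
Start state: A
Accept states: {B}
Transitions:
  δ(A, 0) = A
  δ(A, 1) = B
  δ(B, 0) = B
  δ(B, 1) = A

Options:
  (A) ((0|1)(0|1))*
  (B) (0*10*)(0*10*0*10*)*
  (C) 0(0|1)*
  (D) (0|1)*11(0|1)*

Check each option against the DFA on short strings; one disagreement eliminates an option:
  (A) ((0|1)(0|1))*: on ε the DFA stays in A and rejects (A ∉ Accept), but the regex matches it → eliminate
  (B) (0*10*)(0*10*0*10*)*: agrees with the DFA on every string of length ≤ 6
  (C) 0(0|1)*: on '0' the DFA goes A → A and rejects (A ∉ Accept), but the regex matches it → eliminate
  (D) (0|1)*11(0|1)*: on '1' the DFA goes A → B and accepts (B ∈ Accept), but the regex does not match it → eliminate
Only (B) is consistent with the DFA.
(B) (0*10*)(0*10*0*10*)*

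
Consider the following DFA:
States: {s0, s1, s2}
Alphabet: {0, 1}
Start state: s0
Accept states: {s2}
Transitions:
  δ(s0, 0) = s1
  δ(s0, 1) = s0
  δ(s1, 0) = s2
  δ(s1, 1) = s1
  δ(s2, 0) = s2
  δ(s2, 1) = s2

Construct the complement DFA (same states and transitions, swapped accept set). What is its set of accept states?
Complement accept states = All states \ Original accept states
= {s0, s1, s2} \ {s2}
{s0, s1}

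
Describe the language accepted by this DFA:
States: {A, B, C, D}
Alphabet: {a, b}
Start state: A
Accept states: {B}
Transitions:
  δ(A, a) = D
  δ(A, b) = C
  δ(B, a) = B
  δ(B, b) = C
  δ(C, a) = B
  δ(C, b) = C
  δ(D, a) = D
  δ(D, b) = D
Testing a few strings:
  'baaa' → accept
  'abb' → reject
  'bbaa' → accept
  'aaaa' → reject
State roles: A=no input read; B=started with b, last symbol a; C=started with b, last symbol b; D=started with a (dead)
All strings over {a,b} that start with b and end with a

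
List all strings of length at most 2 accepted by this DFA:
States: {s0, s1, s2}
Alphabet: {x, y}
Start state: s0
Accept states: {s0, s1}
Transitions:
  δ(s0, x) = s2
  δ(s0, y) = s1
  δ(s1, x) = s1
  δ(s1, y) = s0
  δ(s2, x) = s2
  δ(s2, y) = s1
ε, y, xy, yx, yy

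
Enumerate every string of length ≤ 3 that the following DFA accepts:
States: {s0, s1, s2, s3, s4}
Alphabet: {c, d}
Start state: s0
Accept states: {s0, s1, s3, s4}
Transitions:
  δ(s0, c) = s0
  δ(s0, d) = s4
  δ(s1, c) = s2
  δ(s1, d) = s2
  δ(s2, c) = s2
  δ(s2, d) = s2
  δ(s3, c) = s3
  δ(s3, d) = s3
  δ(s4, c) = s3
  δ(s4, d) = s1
ε, c, d, cc, cd, dc, dd, ccc, ccd, cdc, cdd, dcc, dcd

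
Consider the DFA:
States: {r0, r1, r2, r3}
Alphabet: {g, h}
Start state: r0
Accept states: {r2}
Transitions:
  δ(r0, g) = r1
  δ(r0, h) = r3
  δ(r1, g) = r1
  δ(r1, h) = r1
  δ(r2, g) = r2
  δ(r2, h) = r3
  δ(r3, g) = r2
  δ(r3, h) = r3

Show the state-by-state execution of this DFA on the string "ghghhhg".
read 'g': r0 → r1
  read 'h': r1 → r1
  read 'g': r1 → r1
  read 'h': r1 → r1
  read 'h': r1 → r1
  read 'h': r1 → r1
  read 'g': r1 → r1
r0 -> r1 -> r1 -> r1 -> r1 -> r1 -> r1 -> r1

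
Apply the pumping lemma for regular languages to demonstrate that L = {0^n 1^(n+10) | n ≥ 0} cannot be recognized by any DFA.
Assume L is regular with pumping length p. Idea: pumping the 0-block breaks the fixed offset of 10.
Choose s = 0^p 1^(p+10) ∈ L. By the pumping lemma, s = xyz with |xy| ≤ p, |y| > 0, so y = 0^k with k ≥ 1. Then xy²z = 0^(p+k) 1^(p+10). For this to be in L we would need p+10 = (p+k)+10, i.e. k = 0, contradicting k ≥ 1. So xy²z ∉ L.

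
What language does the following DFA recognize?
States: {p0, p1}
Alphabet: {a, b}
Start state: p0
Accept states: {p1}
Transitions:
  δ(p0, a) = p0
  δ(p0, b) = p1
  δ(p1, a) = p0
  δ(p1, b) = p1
Testing a few strings:
  'bb' → accept
  'a' → reject
  'ba' → reject
  'baa' → reject
State roles: p0=last symbol not b; p1=last symbol is b
All strings over {a,b} ending with b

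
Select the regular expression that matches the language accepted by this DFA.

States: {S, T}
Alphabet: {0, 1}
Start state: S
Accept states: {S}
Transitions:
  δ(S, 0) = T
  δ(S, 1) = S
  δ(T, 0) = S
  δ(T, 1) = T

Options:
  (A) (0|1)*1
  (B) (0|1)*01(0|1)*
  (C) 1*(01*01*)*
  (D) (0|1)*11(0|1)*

Check each option against the DFA on short strings; one disagreement eliminates an option:
  (A) (0|1)*1: on ε the DFA stays in S and accepts (S ∈ Accept), but the regex does not match it → eliminate
  (B) (0|1)*01(0|1)*: on ε the DFA stays in S and accepts (S ∈ Accept), but the regex does not match it → eliminate
  (C) 1*(01*01*)*: agrees with the DFA on every string of length ≤ 6
  (D) (0|1)*11(0|1)*: on ε the DFA stays in S and accepts (S ∈ Accept), but the regex does not match it → eliminate
Only (C) is consistent with the DFA.
(C) 1*(01*01*)*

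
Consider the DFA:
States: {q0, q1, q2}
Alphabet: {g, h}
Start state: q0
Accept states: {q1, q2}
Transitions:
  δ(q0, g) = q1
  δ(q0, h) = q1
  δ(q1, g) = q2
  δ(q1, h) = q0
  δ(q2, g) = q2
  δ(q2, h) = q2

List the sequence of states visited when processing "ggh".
read 'g': q0 → q1
  read 'g': q1 → q2
  read 'h': q2 → q2
q0 -> q1 -> q2 -> q2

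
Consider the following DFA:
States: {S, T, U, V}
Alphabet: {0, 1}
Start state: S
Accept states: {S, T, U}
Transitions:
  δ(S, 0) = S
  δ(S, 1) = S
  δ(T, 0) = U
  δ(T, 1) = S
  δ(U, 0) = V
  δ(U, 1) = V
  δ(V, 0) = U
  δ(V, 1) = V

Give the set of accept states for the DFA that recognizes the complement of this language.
Complement accept states = All states \ Original accept states
= {S, T, U, V} \ {S, T, U}
{V}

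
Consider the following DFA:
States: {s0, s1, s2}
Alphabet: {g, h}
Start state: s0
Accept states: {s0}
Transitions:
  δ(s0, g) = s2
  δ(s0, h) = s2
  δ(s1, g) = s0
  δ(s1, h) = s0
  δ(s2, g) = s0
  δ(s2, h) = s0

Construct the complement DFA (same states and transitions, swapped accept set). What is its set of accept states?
Complement accept states = All states \ Original accept states
= {s0, s1, s2} \ {s0}
{s1, s2}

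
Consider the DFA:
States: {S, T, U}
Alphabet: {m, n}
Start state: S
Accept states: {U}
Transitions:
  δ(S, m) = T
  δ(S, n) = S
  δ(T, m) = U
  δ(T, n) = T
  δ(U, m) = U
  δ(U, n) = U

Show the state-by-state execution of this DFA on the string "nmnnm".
read 'n': S → S
  read 'm': S → T
  read 'n': T → T
  read 'n': T → T
  read 'm': T → U
S -> S -> T -> T -> T -> U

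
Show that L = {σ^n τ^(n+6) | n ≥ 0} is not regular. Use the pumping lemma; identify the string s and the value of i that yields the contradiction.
Assume L is regular with pumping length p. Idea: pumping the σ-block breaks the fixed offset of 6.
Choose s = σ^p τ^(p+6) ∈ L. By the pumping lemma, s = xyz with |xy| ≤ p, |y| > 0, so y = σ^k with k ≥ 1. Then xy²z = σ^(p+k) τ^(p+6). For this to be in L we would need p+6 = (p+k)+6, i.e. k = 0, contradicting k ≥ 1. So xy²z ∉ L.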